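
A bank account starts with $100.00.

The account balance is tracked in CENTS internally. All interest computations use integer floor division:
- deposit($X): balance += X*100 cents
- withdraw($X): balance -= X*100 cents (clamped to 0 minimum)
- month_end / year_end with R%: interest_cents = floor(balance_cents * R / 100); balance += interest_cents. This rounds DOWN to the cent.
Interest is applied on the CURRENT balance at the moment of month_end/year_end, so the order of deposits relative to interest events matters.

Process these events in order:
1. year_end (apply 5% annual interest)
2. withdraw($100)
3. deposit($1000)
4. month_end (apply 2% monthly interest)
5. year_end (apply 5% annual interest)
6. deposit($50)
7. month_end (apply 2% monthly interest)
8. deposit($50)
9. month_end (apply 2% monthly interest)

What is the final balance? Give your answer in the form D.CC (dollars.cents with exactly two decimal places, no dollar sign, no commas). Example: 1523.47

Answer: 1222.84

Derivation:
After 1 (year_end (apply 5% annual interest)): balance=$105.00 total_interest=$5.00
After 2 (withdraw($100)): balance=$5.00 total_interest=$5.00
After 3 (deposit($1000)): balance=$1005.00 total_interest=$5.00
After 4 (month_end (apply 2% monthly interest)): balance=$1025.10 total_interest=$25.10
After 5 (year_end (apply 5% annual interest)): balance=$1076.35 total_interest=$76.35
After 6 (deposit($50)): balance=$1126.35 total_interest=$76.35
After 7 (month_end (apply 2% monthly interest)): balance=$1148.87 total_interest=$98.87
After 8 (deposit($50)): balance=$1198.87 total_interest=$98.87
After 9 (month_end (apply 2% monthly interest)): balance=$1222.84 total_interest=$122.84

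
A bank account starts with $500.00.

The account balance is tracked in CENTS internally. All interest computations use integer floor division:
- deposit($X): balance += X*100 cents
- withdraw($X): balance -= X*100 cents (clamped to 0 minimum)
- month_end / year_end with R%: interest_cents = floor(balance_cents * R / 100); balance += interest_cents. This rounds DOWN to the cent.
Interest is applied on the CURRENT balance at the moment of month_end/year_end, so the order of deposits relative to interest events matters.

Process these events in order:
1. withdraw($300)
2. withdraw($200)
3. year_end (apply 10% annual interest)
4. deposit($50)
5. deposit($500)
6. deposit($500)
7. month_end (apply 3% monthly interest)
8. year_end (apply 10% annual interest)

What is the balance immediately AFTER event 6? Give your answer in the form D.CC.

Answer: 1050.00

Derivation:
After 1 (withdraw($300)): balance=$200.00 total_interest=$0.00
After 2 (withdraw($200)): balance=$0.00 total_interest=$0.00
After 3 (year_end (apply 10% annual interest)): balance=$0.00 total_interest=$0.00
After 4 (deposit($50)): balance=$50.00 total_interest=$0.00
After 5 (deposit($500)): balance=$550.00 total_interest=$0.00
After 6 (deposit($500)): balance=$1050.00 total_interest=$0.00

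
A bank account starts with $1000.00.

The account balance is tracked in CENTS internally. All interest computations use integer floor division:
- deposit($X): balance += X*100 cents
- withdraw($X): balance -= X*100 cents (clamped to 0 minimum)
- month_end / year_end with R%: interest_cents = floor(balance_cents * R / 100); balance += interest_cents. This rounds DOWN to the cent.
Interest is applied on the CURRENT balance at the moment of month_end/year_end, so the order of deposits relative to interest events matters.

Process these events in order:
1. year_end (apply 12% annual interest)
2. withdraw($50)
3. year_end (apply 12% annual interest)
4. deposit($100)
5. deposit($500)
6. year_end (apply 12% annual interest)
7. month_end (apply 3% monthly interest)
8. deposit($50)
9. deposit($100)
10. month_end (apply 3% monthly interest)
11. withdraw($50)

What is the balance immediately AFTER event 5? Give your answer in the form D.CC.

After 1 (year_end (apply 12% annual interest)): balance=$1120.00 total_interest=$120.00
After 2 (withdraw($50)): balance=$1070.00 total_interest=$120.00
After 3 (year_end (apply 12% annual interest)): balance=$1198.40 total_interest=$248.40
After 4 (deposit($100)): balance=$1298.40 total_interest=$248.40
After 5 (deposit($500)): balance=$1798.40 total_interest=$248.40

Answer: 1798.40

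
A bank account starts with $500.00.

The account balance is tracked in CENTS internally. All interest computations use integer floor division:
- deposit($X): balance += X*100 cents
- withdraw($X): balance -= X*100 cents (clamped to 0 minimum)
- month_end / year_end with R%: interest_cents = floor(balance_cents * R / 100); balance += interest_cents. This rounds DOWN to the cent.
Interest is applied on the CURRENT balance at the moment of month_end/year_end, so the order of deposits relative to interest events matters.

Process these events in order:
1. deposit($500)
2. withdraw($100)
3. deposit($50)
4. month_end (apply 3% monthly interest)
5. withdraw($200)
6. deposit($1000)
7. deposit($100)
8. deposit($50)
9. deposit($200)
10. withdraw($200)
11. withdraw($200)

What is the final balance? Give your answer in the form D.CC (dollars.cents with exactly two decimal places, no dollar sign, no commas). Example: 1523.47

After 1 (deposit($500)): balance=$1000.00 total_interest=$0.00
After 2 (withdraw($100)): balance=$900.00 total_interest=$0.00
After 3 (deposit($50)): balance=$950.00 total_interest=$0.00
After 4 (month_end (apply 3% monthly interest)): balance=$978.50 total_interest=$28.50
After 5 (withdraw($200)): balance=$778.50 total_interest=$28.50
After 6 (deposit($1000)): balance=$1778.50 total_interest=$28.50
After 7 (deposit($100)): balance=$1878.50 total_interest=$28.50
After 8 (deposit($50)): balance=$1928.50 total_interest=$28.50
After 9 (deposit($200)): balance=$2128.50 total_interest=$28.50
After 10 (withdraw($200)): balance=$1928.50 total_interest=$28.50
After 11 (withdraw($200)): balance=$1728.50 total_interest=$28.50

Answer: 1728.50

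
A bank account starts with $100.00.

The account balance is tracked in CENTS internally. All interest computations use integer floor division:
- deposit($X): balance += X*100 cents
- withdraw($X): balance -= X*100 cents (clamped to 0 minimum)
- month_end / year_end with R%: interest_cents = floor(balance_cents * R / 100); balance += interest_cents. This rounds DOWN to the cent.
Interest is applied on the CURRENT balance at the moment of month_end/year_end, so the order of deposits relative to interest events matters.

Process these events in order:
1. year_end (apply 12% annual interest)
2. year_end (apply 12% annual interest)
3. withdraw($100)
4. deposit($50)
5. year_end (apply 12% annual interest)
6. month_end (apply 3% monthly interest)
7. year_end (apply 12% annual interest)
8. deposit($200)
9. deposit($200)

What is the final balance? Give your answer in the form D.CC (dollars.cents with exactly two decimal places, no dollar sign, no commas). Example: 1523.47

After 1 (year_end (apply 12% annual interest)): balance=$112.00 total_interest=$12.00
After 2 (year_end (apply 12% annual interest)): balance=$125.44 total_interest=$25.44
After 3 (withdraw($100)): balance=$25.44 total_interest=$25.44
After 4 (deposit($50)): balance=$75.44 total_interest=$25.44
After 5 (year_end (apply 12% annual interest)): balance=$84.49 total_interest=$34.49
After 6 (month_end (apply 3% monthly interest)): balance=$87.02 total_interest=$37.02
After 7 (year_end (apply 12% annual interest)): balance=$97.46 total_interest=$47.46
After 8 (deposit($200)): balance=$297.46 total_interest=$47.46
After 9 (deposit($200)): balance=$497.46 total_interest=$47.46

Answer: 497.46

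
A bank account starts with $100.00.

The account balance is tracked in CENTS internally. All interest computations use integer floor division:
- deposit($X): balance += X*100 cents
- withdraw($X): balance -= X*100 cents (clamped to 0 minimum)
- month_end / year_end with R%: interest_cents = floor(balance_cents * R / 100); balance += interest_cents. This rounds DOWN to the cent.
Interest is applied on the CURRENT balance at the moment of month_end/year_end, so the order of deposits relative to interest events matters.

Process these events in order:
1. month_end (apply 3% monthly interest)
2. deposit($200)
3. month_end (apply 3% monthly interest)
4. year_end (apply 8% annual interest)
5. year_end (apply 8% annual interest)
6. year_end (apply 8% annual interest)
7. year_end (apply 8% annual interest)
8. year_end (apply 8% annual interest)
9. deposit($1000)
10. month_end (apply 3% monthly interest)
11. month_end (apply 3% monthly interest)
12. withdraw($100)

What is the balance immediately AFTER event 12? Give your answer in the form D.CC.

After 1 (month_end (apply 3% monthly interest)): balance=$103.00 total_interest=$3.00
After 2 (deposit($200)): balance=$303.00 total_interest=$3.00
After 3 (month_end (apply 3% monthly interest)): balance=$312.09 total_interest=$12.09
After 4 (year_end (apply 8% annual interest)): balance=$337.05 total_interest=$37.05
After 5 (year_end (apply 8% annual interest)): balance=$364.01 total_interest=$64.01
After 6 (year_end (apply 8% annual interest)): balance=$393.13 total_interest=$93.13
After 7 (year_end (apply 8% annual interest)): balance=$424.58 total_interest=$124.58
After 8 (year_end (apply 8% annual interest)): balance=$458.54 total_interest=$158.54
After 9 (deposit($1000)): balance=$1458.54 total_interest=$158.54
After 10 (month_end (apply 3% monthly interest)): balance=$1502.29 total_interest=$202.29
After 11 (month_end (apply 3% monthly interest)): balance=$1547.35 total_interest=$247.35
After 12 (withdraw($100)): balance=$1447.35 total_interest=$247.35

Answer: 1447.35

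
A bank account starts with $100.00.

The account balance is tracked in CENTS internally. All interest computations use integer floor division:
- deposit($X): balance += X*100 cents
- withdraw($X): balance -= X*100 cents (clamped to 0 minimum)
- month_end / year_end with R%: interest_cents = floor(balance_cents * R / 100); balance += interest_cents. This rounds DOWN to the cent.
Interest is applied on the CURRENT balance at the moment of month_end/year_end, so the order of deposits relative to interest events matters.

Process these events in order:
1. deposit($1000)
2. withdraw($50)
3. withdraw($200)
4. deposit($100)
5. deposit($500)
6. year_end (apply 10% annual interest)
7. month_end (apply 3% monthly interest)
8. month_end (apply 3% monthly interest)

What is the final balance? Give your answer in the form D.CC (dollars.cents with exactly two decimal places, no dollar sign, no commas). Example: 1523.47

After 1 (deposit($1000)): balance=$1100.00 total_interest=$0.00
After 2 (withdraw($50)): balance=$1050.00 total_interest=$0.00
After 3 (withdraw($200)): balance=$850.00 total_interest=$0.00
After 4 (deposit($100)): balance=$950.00 total_interest=$0.00
After 5 (deposit($500)): balance=$1450.00 total_interest=$0.00
After 6 (year_end (apply 10% annual interest)): balance=$1595.00 total_interest=$145.00
After 7 (month_end (apply 3% monthly interest)): balance=$1642.85 total_interest=$192.85
After 8 (month_end (apply 3% monthly interest)): balance=$1692.13 total_interest=$242.13

Answer: 1692.13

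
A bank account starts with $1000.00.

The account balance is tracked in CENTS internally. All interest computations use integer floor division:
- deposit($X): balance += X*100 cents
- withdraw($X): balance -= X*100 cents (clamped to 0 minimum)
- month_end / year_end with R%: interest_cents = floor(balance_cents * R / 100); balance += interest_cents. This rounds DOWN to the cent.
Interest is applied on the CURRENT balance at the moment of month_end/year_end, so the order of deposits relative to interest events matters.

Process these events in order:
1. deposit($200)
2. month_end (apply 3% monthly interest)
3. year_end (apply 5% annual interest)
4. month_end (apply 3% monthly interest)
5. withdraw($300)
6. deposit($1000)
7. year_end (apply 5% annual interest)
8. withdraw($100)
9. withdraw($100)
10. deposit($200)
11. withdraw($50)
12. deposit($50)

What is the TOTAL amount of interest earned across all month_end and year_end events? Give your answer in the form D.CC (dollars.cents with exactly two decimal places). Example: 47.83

Answer: 238.56

Derivation:
After 1 (deposit($200)): balance=$1200.00 total_interest=$0.00
After 2 (month_end (apply 3% monthly interest)): balance=$1236.00 total_interest=$36.00
After 3 (year_end (apply 5% annual interest)): balance=$1297.80 total_interest=$97.80
After 4 (month_end (apply 3% monthly interest)): balance=$1336.73 total_interest=$136.73
After 5 (withdraw($300)): balance=$1036.73 total_interest=$136.73
After 6 (deposit($1000)): balance=$2036.73 total_interest=$136.73
After 7 (year_end (apply 5% annual interest)): balance=$2138.56 total_interest=$238.56
After 8 (withdraw($100)): balance=$2038.56 total_interest=$238.56
After 9 (withdraw($100)): balance=$1938.56 total_interest=$238.56
After 10 (deposit($200)): balance=$2138.56 total_interest=$238.56
After 11 (withdraw($50)): balance=$2088.56 total_interest=$238.56
After 12 (deposit($50)): balance=$2138.56 total_interest=$238.56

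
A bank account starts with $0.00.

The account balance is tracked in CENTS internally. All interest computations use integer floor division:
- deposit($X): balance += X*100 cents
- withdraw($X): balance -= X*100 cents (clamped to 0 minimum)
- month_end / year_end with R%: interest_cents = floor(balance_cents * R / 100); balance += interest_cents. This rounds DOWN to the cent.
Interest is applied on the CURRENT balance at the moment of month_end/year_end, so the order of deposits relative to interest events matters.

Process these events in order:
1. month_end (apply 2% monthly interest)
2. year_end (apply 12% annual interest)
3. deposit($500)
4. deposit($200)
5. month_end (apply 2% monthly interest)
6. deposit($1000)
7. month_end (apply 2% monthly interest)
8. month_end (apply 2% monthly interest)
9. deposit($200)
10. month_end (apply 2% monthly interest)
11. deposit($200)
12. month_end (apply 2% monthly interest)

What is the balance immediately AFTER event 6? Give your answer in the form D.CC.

After 1 (month_end (apply 2% monthly interest)): balance=$0.00 total_interest=$0.00
After 2 (year_end (apply 12% annual interest)): balance=$0.00 total_interest=$0.00
After 3 (deposit($500)): balance=$500.00 total_interest=$0.00
After 4 (deposit($200)): balance=$700.00 total_interest=$0.00
After 5 (month_end (apply 2% monthly interest)): balance=$714.00 total_interest=$14.00
After 6 (deposit($1000)): balance=$1714.00 total_interest=$14.00

Answer: 1714.00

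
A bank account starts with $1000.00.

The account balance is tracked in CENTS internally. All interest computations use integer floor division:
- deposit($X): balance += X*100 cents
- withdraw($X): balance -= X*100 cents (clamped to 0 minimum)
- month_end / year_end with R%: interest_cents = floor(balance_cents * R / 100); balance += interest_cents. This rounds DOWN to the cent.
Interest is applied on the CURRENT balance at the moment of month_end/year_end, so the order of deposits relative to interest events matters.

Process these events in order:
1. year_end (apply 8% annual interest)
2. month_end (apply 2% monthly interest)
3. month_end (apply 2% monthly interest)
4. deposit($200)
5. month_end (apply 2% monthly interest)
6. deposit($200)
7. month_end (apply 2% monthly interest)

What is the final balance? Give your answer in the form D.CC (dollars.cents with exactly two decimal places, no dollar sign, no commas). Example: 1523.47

After 1 (year_end (apply 8% annual interest)): balance=$1080.00 total_interest=$80.00
After 2 (month_end (apply 2% monthly interest)): balance=$1101.60 total_interest=$101.60
After 3 (month_end (apply 2% monthly interest)): balance=$1123.63 total_interest=$123.63
After 4 (deposit($200)): balance=$1323.63 total_interest=$123.63
After 5 (month_end (apply 2% monthly interest)): balance=$1350.10 total_interest=$150.10
After 6 (deposit($200)): balance=$1550.10 total_interest=$150.10
After 7 (month_end (apply 2% monthly interest)): balance=$1581.10 total_interest=$181.10

Answer: 1581.10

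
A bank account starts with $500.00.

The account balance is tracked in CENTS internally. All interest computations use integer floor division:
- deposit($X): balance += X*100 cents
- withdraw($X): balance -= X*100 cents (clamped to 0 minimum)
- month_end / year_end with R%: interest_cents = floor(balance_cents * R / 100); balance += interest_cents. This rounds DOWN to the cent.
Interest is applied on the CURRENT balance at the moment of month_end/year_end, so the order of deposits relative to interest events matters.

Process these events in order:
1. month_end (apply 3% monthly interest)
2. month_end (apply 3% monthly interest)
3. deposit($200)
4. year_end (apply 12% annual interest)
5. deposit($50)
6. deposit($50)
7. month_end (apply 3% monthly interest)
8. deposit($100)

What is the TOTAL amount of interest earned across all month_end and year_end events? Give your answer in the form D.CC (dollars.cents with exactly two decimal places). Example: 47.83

Answer: 145.64

Derivation:
After 1 (month_end (apply 3% monthly interest)): balance=$515.00 total_interest=$15.00
After 2 (month_end (apply 3% monthly interest)): balance=$530.45 total_interest=$30.45
After 3 (deposit($200)): balance=$730.45 total_interest=$30.45
After 4 (year_end (apply 12% annual interest)): balance=$818.10 total_interest=$118.10
After 5 (deposit($50)): balance=$868.10 total_interest=$118.10
After 6 (deposit($50)): balance=$918.10 total_interest=$118.10
After 7 (month_end (apply 3% monthly interest)): balance=$945.64 total_interest=$145.64
After 8 (deposit($100)): balance=$1045.64 total_interest=$145.64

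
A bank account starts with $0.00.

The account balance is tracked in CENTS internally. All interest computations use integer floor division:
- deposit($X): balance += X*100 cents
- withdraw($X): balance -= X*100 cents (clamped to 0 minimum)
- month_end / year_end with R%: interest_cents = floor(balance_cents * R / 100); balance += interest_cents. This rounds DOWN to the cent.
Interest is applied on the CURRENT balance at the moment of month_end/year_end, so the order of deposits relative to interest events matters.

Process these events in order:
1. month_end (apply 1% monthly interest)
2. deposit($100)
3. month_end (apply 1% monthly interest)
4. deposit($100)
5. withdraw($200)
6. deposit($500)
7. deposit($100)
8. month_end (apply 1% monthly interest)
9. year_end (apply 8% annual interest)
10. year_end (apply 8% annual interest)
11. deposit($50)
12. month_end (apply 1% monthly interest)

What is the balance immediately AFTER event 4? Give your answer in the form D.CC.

After 1 (month_end (apply 1% monthly interest)): balance=$0.00 total_interest=$0.00
After 2 (deposit($100)): balance=$100.00 total_interest=$0.00
After 3 (month_end (apply 1% monthly interest)): balance=$101.00 total_interest=$1.00
After 4 (deposit($100)): balance=$201.00 total_interest=$1.00

Answer: 201.00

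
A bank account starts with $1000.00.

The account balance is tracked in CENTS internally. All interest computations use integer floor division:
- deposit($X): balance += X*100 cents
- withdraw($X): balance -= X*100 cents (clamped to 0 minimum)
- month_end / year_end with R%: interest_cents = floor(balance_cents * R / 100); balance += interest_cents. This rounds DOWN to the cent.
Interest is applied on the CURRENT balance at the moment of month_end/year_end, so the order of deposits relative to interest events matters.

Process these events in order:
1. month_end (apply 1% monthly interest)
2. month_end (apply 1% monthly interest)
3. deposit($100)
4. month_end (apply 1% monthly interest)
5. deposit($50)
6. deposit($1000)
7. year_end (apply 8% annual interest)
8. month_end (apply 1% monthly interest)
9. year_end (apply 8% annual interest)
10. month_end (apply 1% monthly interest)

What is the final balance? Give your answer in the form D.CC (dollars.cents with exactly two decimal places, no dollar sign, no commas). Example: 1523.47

After 1 (month_end (apply 1% monthly interest)): balance=$1010.00 total_interest=$10.00
After 2 (month_end (apply 1% monthly interest)): balance=$1020.10 total_interest=$20.10
After 3 (deposit($100)): balance=$1120.10 total_interest=$20.10
After 4 (month_end (apply 1% monthly interest)): balance=$1131.30 total_interest=$31.30
After 5 (deposit($50)): balance=$1181.30 total_interest=$31.30
After 6 (deposit($1000)): balance=$2181.30 total_interest=$31.30
After 7 (year_end (apply 8% annual interest)): balance=$2355.80 total_interest=$205.80
After 8 (month_end (apply 1% monthly interest)): balance=$2379.35 total_interest=$229.35
After 9 (year_end (apply 8% annual interest)): balance=$2569.69 total_interest=$419.69
After 10 (month_end (apply 1% monthly interest)): balance=$2595.38 total_interest=$445.38

Answer: 2595.38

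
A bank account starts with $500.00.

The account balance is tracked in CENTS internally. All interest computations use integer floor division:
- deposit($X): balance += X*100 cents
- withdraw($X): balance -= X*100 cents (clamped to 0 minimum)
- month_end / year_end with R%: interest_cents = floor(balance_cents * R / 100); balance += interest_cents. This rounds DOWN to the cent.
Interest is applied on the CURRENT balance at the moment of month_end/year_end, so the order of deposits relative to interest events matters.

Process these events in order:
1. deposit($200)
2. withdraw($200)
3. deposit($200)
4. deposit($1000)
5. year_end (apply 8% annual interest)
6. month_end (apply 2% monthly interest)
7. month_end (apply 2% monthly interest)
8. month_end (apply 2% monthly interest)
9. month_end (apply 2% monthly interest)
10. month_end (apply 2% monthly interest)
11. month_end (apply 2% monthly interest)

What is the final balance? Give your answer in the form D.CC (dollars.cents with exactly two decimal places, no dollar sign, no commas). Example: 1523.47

Answer: 2067.61

Derivation:
After 1 (deposit($200)): balance=$700.00 total_interest=$0.00
After 2 (withdraw($200)): balance=$500.00 total_interest=$0.00
After 3 (deposit($200)): balance=$700.00 total_interest=$0.00
After 4 (deposit($1000)): balance=$1700.00 total_interest=$0.00
After 5 (year_end (apply 8% annual interest)): balance=$1836.00 total_interest=$136.00
After 6 (month_end (apply 2% monthly interest)): balance=$1872.72 total_interest=$172.72
After 7 (month_end (apply 2% monthly interest)): balance=$1910.17 total_interest=$210.17
After 8 (month_end (apply 2% monthly interest)): balance=$1948.37 total_interest=$248.37
After 9 (month_end (apply 2% monthly interest)): balance=$1987.33 total_interest=$287.33
After 10 (month_end (apply 2% monthly interest)): balance=$2027.07 total_interest=$327.07
After 11 (month_end (apply 2% monthly interest)): balance=$2067.61 total_interest=$367.61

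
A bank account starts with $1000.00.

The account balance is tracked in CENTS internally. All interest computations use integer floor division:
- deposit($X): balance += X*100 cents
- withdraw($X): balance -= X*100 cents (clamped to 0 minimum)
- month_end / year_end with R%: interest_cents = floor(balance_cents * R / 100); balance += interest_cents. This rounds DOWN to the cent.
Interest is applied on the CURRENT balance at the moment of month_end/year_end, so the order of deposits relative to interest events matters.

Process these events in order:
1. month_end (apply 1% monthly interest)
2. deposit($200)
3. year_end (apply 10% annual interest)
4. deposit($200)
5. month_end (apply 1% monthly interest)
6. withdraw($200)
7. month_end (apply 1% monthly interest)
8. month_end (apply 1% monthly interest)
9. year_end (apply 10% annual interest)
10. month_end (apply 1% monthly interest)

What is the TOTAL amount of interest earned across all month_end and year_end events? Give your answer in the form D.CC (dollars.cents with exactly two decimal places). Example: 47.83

After 1 (month_end (apply 1% monthly interest)): balance=$1010.00 total_interest=$10.00
After 2 (deposit($200)): balance=$1210.00 total_interest=$10.00
After 3 (year_end (apply 10% annual interest)): balance=$1331.00 total_interest=$131.00
After 4 (deposit($200)): balance=$1531.00 total_interest=$131.00
After 5 (month_end (apply 1% monthly interest)): balance=$1546.31 total_interest=$146.31
After 6 (withdraw($200)): balance=$1346.31 total_interest=$146.31
After 7 (month_end (apply 1% monthly interest)): balance=$1359.77 total_interest=$159.77
After 8 (month_end (apply 1% monthly interest)): balance=$1373.36 total_interest=$173.36
After 9 (year_end (apply 10% annual interest)): balance=$1510.69 total_interest=$310.69
After 10 (month_end (apply 1% monthly interest)): balance=$1525.79 total_interest=$325.79

Answer: 325.79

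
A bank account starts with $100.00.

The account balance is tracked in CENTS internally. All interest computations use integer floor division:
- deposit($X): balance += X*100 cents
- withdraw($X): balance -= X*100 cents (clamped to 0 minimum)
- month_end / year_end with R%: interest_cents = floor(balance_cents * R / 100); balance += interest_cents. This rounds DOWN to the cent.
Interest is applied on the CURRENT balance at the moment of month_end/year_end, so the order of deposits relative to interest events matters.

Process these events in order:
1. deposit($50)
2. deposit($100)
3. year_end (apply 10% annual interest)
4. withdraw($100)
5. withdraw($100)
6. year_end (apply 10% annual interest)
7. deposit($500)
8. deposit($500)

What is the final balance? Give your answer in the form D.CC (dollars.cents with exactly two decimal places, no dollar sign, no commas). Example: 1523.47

Answer: 1082.50

Derivation:
After 1 (deposit($50)): balance=$150.00 total_interest=$0.00
After 2 (deposit($100)): balance=$250.00 total_interest=$0.00
After 3 (year_end (apply 10% annual interest)): balance=$275.00 total_interest=$25.00
After 4 (withdraw($100)): balance=$175.00 total_interest=$25.00
After 5 (withdraw($100)): balance=$75.00 total_interest=$25.00
After 6 (year_end (apply 10% annual interest)): balance=$82.50 total_interest=$32.50
After 7 (deposit($500)): balance=$582.50 total_interest=$32.50
After 8 (deposit($500)): balance=$1082.50 total_interest=$32.50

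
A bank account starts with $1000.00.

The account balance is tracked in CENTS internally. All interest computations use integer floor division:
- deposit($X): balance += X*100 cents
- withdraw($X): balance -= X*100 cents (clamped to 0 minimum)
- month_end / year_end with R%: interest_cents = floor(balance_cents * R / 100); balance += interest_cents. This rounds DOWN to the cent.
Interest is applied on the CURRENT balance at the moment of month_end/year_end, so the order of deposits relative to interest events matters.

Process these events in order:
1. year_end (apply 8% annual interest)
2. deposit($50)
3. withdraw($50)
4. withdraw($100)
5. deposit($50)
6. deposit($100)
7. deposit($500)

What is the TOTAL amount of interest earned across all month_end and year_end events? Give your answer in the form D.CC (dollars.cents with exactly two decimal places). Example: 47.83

After 1 (year_end (apply 8% annual interest)): balance=$1080.00 total_interest=$80.00
After 2 (deposit($50)): balance=$1130.00 total_interest=$80.00
After 3 (withdraw($50)): balance=$1080.00 total_interest=$80.00
After 4 (withdraw($100)): balance=$980.00 total_interest=$80.00
After 5 (deposit($50)): balance=$1030.00 total_interest=$80.00
After 6 (deposit($100)): balance=$1130.00 total_interest=$80.00
After 7 (deposit($500)): balance=$1630.00 total_interest=$80.00

Answer: 80.00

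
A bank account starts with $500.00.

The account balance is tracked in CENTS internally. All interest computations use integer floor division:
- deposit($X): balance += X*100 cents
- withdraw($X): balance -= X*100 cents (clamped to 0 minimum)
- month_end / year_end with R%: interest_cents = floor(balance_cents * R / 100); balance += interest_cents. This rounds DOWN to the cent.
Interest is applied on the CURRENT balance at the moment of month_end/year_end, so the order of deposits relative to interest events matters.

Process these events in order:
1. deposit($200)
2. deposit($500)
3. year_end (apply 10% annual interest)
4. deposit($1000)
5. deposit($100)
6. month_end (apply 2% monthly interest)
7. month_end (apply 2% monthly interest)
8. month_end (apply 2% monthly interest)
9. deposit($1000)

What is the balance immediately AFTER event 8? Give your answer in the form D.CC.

Answer: 2568.11

Derivation:
After 1 (deposit($200)): balance=$700.00 total_interest=$0.00
After 2 (deposit($500)): balance=$1200.00 total_interest=$0.00
After 3 (year_end (apply 10% annual interest)): balance=$1320.00 total_interest=$120.00
After 4 (deposit($1000)): balance=$2320.00 total_interest=$120.00
After 5 (deposit($100)): balance=$2420.00 total_interest=$120.00
After 6 (month_end (apply 2% monthly interest)): balance=$2468.40 total_interest=$168.40
After 7 (month_end (apply 2% monthly interest)): balance=$2517.76 total_interest=$217.76
After 8 (month_end (apply 2% monthly interest)): balance=$2568.11 total_interest=$268.11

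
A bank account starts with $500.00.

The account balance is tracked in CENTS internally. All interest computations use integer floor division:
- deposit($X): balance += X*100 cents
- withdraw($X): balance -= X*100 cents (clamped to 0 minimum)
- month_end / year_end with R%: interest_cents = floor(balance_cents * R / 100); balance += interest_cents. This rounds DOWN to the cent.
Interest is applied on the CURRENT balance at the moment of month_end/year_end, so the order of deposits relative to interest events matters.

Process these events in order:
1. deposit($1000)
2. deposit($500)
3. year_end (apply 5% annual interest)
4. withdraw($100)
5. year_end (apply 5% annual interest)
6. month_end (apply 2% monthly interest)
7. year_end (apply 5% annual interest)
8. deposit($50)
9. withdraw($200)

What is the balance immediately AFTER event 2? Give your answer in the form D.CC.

After 1 (deposit($1000)): balance=$1500.00 total_interest=$0.00
After 2 (deposit($500)): balance=$2000.00 total_interest=$0.00

Answer: 2000.00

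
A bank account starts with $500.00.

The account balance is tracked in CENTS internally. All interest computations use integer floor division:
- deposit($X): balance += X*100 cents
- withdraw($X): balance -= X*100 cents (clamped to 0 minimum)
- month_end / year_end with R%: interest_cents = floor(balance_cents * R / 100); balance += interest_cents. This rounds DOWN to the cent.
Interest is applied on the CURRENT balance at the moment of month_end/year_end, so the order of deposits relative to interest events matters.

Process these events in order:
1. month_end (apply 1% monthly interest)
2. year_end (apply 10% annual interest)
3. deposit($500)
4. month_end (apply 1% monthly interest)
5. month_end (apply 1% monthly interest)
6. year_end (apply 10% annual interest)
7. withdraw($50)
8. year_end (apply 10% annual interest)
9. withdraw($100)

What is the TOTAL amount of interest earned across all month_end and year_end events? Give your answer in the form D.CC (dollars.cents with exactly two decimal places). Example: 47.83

Answer: 297.81

Derivation:
After 1 (month_end (apply 1% monthly interest)): balance=$505.00 total_interest=$5.00
After 2 (year_end (apply 10% annual interest)): balance=$555.50 total_interest=$55.50
After 3 (deposit($500)): balance=$1055.50 total_interest=$55.50
After 4 (month_end (apply 1% monthly interest)): balance=$1066.05 total_interest=$66.05
After 5 (month_end (apply 1% monthly interest)): balance=$1076.71 total_interest=$76.71
After 6 (year_end (apply 10% annual interest)): balance=$1184.38 total_interest=$184.38
After 7 (withdraw($50)): balance=$1134.38 total_interest=$184.38
After 8 (year_end (apply 10% annual interest)): balance=$1247.81 total_interest=$297.81
After 9 (withdraw($100)): balance=$1147.81 total_interest=$297.81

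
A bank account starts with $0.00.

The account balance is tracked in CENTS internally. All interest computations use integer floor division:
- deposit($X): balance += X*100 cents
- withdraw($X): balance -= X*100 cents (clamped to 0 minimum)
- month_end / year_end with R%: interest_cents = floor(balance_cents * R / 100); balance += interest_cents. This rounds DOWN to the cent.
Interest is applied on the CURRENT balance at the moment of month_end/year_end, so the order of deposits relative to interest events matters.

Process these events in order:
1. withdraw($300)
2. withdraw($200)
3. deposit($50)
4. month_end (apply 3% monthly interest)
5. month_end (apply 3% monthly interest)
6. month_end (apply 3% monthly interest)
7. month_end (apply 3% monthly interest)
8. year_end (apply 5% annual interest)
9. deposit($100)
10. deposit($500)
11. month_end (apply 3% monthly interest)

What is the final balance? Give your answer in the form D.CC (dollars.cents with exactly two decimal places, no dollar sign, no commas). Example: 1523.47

After 1 (withdraw($300)): balance=$0.00 total_interest=$0.00
After 2 (withdraw($200)): balance=$0.00 total_interest=$0.00
After 3 (deposit($50)): balance=$50.00 total_interest=$0.00
After 4 (month_end (apply 3% monthly interest)): balance=$51.50 total_interest=$1.50
After 5 (month_end (apply 3% monthly interest)): balance=$53.04 total_interest=$3.04
After 6 (month_end (apply 3% monthly interest)): balance=$54.63 total_interest=$4.63
After 7 (month_end (apply 3% monthly interest)): balance=$56.26 total_interest=$6.26
After 8 (year_end (apply 5% annual interest)): balance=$59.07 total_interest=$9.07
After 9 (deposit($100)): balance=$159.07 total_interest=$9.07
After 10 (deposit($500)): balance=$659.07 total_interest=$9.07
After 11 (month_end (apply 3% monthly interest)): balance=$678.84 total_interest=$28.84

Answer: 678.84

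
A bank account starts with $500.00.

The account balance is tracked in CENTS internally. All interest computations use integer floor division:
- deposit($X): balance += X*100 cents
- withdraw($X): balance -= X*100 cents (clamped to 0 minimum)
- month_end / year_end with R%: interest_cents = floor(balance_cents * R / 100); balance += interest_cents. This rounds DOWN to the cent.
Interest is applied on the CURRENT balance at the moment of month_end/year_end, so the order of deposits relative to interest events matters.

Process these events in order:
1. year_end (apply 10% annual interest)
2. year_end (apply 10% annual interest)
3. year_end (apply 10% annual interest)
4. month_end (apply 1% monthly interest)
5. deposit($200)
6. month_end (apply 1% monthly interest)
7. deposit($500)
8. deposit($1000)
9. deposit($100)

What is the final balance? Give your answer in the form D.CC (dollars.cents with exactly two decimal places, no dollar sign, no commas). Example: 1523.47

After 1 (year_end (apply 10% annual interest)): balance=$550.00 total_interest=$50.00
After 2 (year_end (apply 10% annual interest)): balance=$605.00 total_interest=$105.00
After 3 (year_end (apply 10% annual interest)): balance=$665.50 total_interest=$165.50
After 4 (month_end (apply 1% monthly interest)): balance=$672.15 total_interest=$172.15
After 5 (deposit($200)): balance=$872.15 total_interest=$172.15
After 6 (month_end (apply 1% monthly interest)): balance=$880.87 total_interest=$180.87
After 7 (deposit($500)): balance=$1380.87 total_interest=$180.87
After 8 (deposit($1000)): balance=$2380.87 total_interest=$180.87
After 9 (deposit($100)): balance=$2480.87 total_interest=$180.87

Answer: 2480.87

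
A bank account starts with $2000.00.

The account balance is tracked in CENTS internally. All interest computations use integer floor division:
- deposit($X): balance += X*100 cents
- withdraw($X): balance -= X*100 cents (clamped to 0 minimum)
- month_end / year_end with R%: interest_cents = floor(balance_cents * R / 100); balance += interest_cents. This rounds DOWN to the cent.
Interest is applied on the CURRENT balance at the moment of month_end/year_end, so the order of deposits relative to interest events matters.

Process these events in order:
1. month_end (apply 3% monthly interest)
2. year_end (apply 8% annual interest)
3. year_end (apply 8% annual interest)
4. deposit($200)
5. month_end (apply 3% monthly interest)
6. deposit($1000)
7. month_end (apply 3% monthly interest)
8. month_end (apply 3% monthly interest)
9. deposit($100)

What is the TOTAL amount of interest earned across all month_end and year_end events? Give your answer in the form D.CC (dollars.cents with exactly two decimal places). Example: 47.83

After 1 (month_end (apply 3% monthly interest)): balance=$2060.00 total_interest=$60.00
After 2 (year_end (apply 8% annual interest)): balance=$2224.80 total_interest=$224.80
After 3 (year_end (apply 8% annual interest)): balance=$2402.78 total_interest=$402.78
After 4 (deposit($200)): balance=$2602.78 total_interest=$402.78
After 5 (month_end (apply 3% monthly interest)): balance=$2680.86 total_interest=$480.86
After 6 (deposit($1000)): balance=$3680.86 total_interest=$480.86
After 7 (month_end (apply 3% monthly interest)): balance=$3791.28 total_interest=$591.28
After 8 (month_end (apply 3% monthly interest)): balance=$3905.01 total_interest=$705.01
After 9 (deposit($100)): balance=$4005.01 total_interest=$705.01

Answer: 705.01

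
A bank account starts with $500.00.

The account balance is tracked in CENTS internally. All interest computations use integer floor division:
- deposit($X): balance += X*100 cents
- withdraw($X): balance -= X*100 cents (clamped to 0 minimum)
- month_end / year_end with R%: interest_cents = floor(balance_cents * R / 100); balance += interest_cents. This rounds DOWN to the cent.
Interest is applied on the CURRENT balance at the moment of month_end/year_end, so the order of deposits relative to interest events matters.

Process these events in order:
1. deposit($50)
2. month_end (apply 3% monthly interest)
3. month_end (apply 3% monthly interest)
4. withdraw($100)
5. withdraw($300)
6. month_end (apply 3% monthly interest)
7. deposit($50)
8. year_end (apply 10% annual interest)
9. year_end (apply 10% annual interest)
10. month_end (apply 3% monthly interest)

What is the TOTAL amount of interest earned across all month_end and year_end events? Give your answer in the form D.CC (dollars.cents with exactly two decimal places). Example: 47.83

Answer: 97.83

Derivation:
After 1 (deposit($50)): balance=$550.00 total_interest=$0.00
After 2 (month_end (apply 3% monthly interest)): balance=$566.50 total_interest=$16.50
After 3 (month_end (apply 3% monthly interest)): balance=$583.49 total_interest=$33.49
After 4 (withdraw($100)): balance=$483.49 total_interest=$33.49
After 5 (withdraw($300)): balance=$183.49 total_interest=$33.49
After 6 (month_end (apply 3% monthly interest)): balance=$188.99 total_interest=$38.99
After 7 (deposit($50)): balance=$238.99 total_interest=$38.99
After 8 (year_end (apply 10% annual interest)): balance=$262.88 total_interest=$62.88
After 9 (year_end (apply 10% annual interest)): balance=$289.16 total_interest=$89.16
After 10 (month_end (apply 3% monthly interest)): balance=$297.83 total_interest=$97.83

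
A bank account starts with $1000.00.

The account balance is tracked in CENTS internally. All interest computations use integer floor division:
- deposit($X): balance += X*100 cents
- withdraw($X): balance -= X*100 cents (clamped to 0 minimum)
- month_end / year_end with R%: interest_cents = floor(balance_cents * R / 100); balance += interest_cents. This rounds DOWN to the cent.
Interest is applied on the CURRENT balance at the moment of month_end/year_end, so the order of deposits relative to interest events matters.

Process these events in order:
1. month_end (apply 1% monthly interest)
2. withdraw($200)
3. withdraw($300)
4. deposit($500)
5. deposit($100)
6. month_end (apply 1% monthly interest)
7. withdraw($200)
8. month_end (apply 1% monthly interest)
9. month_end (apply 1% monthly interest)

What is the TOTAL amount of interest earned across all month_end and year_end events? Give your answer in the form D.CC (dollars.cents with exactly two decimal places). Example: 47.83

After 1 (month_end (apply 1% monthly interest)): balance=$1010.00 total_interest=$10.00
After 2 (withdraw($200)): balance=$810.00 total_interest=$10.00
After 3 (withdraw($300)): balance=$510.00 total_interest=$10.00
After 4 (deposit($500)): balance=$1010.00 total_interest=$10.00
After 5 (deposit($100)): balance=$1110.00 total_interest=$10.00
After 6 (month_end (apply 1% monthly interest)): balance=$1121.10 total_interest=$21.10
After 7 (withdraw($200)): balance=$921.10 total_interest=$21.10
After 8 (month_end (apply 1% monthly interest)): balance=$930.31 total_interest=$30.31
After 9 (month_end (apply 1% monthly interest)): balance=$939.61 total_interest=$39.61

Answer: 39.61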